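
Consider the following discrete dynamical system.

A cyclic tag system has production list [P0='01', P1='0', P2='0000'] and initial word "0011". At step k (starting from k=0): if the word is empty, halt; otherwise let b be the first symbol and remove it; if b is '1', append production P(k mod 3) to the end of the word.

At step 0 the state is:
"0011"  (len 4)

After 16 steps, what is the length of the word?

0

gen 0: "0011"  (len 4)
gen 1: "011"  (len 3)
gen 2: "11"  (len 2)
gen 3: "10000"  (len 5)
gen 4: "000001"  (len 6)
gen 5: "00001"  (len 5)
gen 6: "0001"  (len 4)
gen 7: "001"  (len 3)
gen 8: "01"  (len 2)
gen 9: "1"  (len 1)
gen 10: "01"  (len 2)
gen 11: "1"  (len 1)
gen 12: "0000"  (len 4)
gen 13: "000"  (len 3)
gen 14: "00"  (len 2)
gen 15: "0"  (len 1)
gen 16: (halted — word empty)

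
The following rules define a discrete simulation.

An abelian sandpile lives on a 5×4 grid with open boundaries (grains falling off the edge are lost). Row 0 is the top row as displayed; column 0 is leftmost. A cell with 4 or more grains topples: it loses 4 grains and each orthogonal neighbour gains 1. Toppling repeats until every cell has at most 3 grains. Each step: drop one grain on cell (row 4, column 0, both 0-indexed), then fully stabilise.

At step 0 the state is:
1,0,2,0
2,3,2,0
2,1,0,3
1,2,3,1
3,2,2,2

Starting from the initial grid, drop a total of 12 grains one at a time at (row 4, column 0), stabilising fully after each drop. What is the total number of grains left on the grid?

32

t=0: 1,0,2,0
2,3,2,0
2,1,0,3
1,2,3,1
3,2,2,2
t=1: 1,0,2,0
2,3,2,0
2,1,0,3
2,2,3,1
0,3,2,2
t=2: 1,0,2,0
2,3,2,0
2,1,0,3
2,2,3,1
1,3,2,2
t=3: 1,0,2,0
2,3,2,0
2,1,0,3
2,2,3,1
2,3,2,2
t=4: 1,0,2,0
2,3,2,0
2,1,0,3
2,2,3,1
3,3,2,2
t=5: 1,0,2,0
2,3,2,0
2,1,0,3
3,3,3,1
1,0,3,2
t=6: 1,0,2,0
2,3,2,0
2,1,0,3
3,3,3,1
2,0,3,2
t=7: 1,0,2,0
2,3,2,0
2,1,0,3
3,3,3,1
3,0,3,2
t=8: 1,0,2,0
2,3,2,0
3,2,1,3
1,1,1,2
1,3,0,3
t=9: 1,0,2,0
2,3,2,0
3,2,1,3
1,1,1,2
2,3,0,3
t=10: 1,0,2,0
2,3,2,0
3,2,1,3
1,1,1,2
3,3,0,3
t=11: 1,0,2,0
2,3,2,0
3,2,1,3
2,2,1,2
1,0,1,3
t=12: 1,0,2,0
2,3,2,0
3,2,1,3
2,2,1,2
2,0,1,3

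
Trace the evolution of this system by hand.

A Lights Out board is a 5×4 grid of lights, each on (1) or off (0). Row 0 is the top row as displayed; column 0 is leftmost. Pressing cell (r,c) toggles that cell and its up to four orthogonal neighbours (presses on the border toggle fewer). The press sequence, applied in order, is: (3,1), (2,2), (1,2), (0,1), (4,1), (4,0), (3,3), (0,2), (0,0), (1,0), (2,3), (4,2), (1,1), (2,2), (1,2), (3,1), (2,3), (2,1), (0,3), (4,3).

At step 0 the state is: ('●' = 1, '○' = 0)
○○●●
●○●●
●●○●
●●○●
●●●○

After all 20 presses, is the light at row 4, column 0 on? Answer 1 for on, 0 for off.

k=0  ○○●●
●○●●
●●○●
●●○●
●●●○
k=1  ○○●●
●○●●
●○○●
○○●●
●○●○
k=2  ○○●●
●○○●
●●●○
○○○●
●○●○
k=3  ○○○●
●●●○
●●○○
○○○●
●○●○
k=4  ●●●●
●○●○
●●○○
○○○●
●○●○
k=5  ●●●●
●○●○
●●○○
○●○●
○●○○
k=6  ●●●●
●○●○
●●○○
●●○●
●○○○
k=7  ●●●●
●○●○
●●○●
●●●○
●○○●
k=8  ●○○○
●○○○
●●○●
●●●○
●○○●
k=9  ○●○○
○○○○
●●○●
●●●○
●○○●
k=10  ●●○○
●●○○
○●○●
●●●○
●○○●
k=11  ●●○○
●●○●
○●●○
●●●●
●○○●
k=12  ●●○○
●●○●
○●●○
●●○●
●●●○
k=13  ●○○○
○○●●
○○●○
●●○●
●●●○
k=14  ●○○○
○○○●
○●○●
●●●●
●●●○
k=15  ●○●○
○●●○
○●●●
●●●●
●●●○
k=16  ●○●○
○●●○
○○●●
○○○●
●○●○
k=17  ●○●○
○●●●
○○○○
○○○○
●○●○
k=18  ●○●○
○○●●
●●●○
○●○○
●○●○
k=19  ●○○●
○○●○
●●●○
○●○○
●○●○
k=20  ●○○●
○○●○
●●●○
○●○●
●○○●

1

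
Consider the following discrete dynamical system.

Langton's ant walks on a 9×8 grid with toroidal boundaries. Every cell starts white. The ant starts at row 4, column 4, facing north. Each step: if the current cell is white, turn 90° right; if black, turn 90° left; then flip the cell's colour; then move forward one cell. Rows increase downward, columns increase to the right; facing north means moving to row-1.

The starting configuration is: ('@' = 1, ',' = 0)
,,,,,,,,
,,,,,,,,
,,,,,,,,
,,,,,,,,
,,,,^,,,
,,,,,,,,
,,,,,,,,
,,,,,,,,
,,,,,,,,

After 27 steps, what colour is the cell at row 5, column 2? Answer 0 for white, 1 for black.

0) ,,,,,,,,
,,,,,,,,
,,,,,,,,
,,,,,,,,
,,,,^,,,
,,,,,,,,
,,,,,,,,
,,,,,,,,
,,,,,,,,
1) ,,,,,,,,
,,,,,,,,
,,,,,,,,
,,,,,,,,
,,,,@>,,
,,,,,,,,
,,,,,,,,
,,,,,,,,
,,,,,,,,
2) ,,,,,,,,
,,,,,,,,
,,,,,,,,
,,,,,,,,
,,,,@@,,
,,,,,v,,
,,,,,,,,
,,,,,,,,
,,,,,,,,
3) ,,,,,,,,
,,,,,,,,
,,,,,,,,
,,,,,,,,
,,,,@@,,
,,,,<@,,
,,,,,,,,
,,,,,,,,
,,,,,,,,
4) ,,,,,,,,
,,,,,,,,
,,,,,,,,
,,,,,,,,
,,,,^@,,
,,,,@@,,
,,,,,,,,
,,,,,,,,
,,,,,,,,
5) ,,,,,,,,
,,,,,,,,
,,,,,,,,
,,,,,,,,
,,,<,@,,
,,,,@@,,
,,,,,,,,
,,,,,,,,
,,,,,,,,
6) ,,,,,,,,
,,,,,,,,
,,,,,,,,
,,,^,,,,
,,,@,@,,
,,,,@@,,
,,,,,,,,
,,,,,,,,
,,,,,,,,
7) ,,,,,,,,
,,,,,,,,
,,,,,,,,
,,,@>,,,
,,,@,@,,
,,,,@@,,
,,,,,,,,
,,,,,,,,
,,,,,,,,
8) ,,,,,,,,
,,,,,,,,
,,,,,,,,
,,,@@,,,
,,,@v@,,
,,,,@@,,
,,,,,,,,
,,,,,,,,
,,,,,,,,
9) ,,,,,,,,
,,,,,,,,
,,,,,,,,
,,,@@,,,
,,,<@@,,
,,,,@@,,
,,,,,,,,
,,,,,,,,
,,,,,,,,
10) ,,,,,,,,
,,,,,,,,
,,,,,,,,
,,,@@,,,
,,,,@@,,
,,,v@@,,
,,,,,,,,
,,,,,,,,
,,,,,,,,
11) ,,,,,,,,
,,,,,,,,
,,,,,,,,
,,,@@,,,
,,,,@@,,
,,<@@@,,
,,,,,,,,
,,,,,,,,
,,,,,,,,
12) ,,,,,,,,
,,,,,,,,
,,,,,,,,
,,,@@,,,
,,^,@@,,
,,@@@@,,
,,,,,,,,
,,,,,,,,
,,,,,,,,
13) ,,,,,,,,
,,,,,,,,
,,,,,,,,
,,,@@,,,
,,@>@@,,
,,@@@@,,
,,,,,,,,
,,,,,,,,
,,,,,,,,
14) ,,,,,,,,
,,,,,,,,
,,,,,,,,
,,,@@,,,
,,@@@@,,
,,@v@@,,
,,,,,,,,
,,,,,,,,
,,,,,,,,
15) ,,,,,,,,
,,,,,,,,
,,,,,,,,
,,,@@,,,
,,@@@@,,
,,@,>@,,
,,,,,,,,
,,,,,,,,
,,,,,,,,
16) ,,,,,,,,
,,,,,,,,
,,,,,,,,
,,,@@,,,
,,@@^@,,
,,@,,@,,
,,,,,,,,
,,,,,,,,
,,,,,,,,
17) ,,,,,,,,
,,,,,,,,
,,,,,,,,
,,,@@,,,
,,@<,@,,
,,@,,@,,
,,,,,,,,
,,,,,,,,
,,,,,,,,
18) ,,,,,,,,
,,,,,,,,
,,,,,,,,
,,,@@,,,
,,@,,@,,
,,@v,@,,
,,,,,,,,
,,,,,,,,
,,,,,,,,
19) ,,,,,,,,
,,,,,,,,
,,,,,,,,
,,,@@,,,
,,@,,@,,
,,<@,@,,
,,,,,,,,
,,,,,,,,
,,,,,,,,
20) ,,,,,,,,
,,,,,,,,
,,,,,,,,
,,,@@,,,
,,@,,@,,
,,,@,@,,
,,v,,,,,
,,,,,,,,
,,,,,,,,
21) ,,,,,,,,
,,,,,,,,
,,,,,,,,
,,,@@,,,
,,@,,@,,
,,,@,@,,
,<@,,,,,
,,,,,,,,
,,,,,,,,
22) ,,,,,,,,
,,,,,,,,
,,,,,,,,
,,,@@,,,
,,@,,@,,
,^,@,@,,
,@@,,,,,
,,,,,,,,
,,,,,,,,
23) ,,,,,,,,
,,,,,,,,
,,,,,,,,
,,,@@,,,
,,@,,@,,
,@>@,@,,
,@@,,,,,
,,,,,,,,
,,,,,,,,
24) ,,,,,,,,
,,,,,,,,
,,,,,,,,
,,,@@,,,
,,@,,@,,
,@@@,@,,
,@v,,,,,
,,,,,,,,
,,,,,,,,
25) ,,,,,,,,
,,,,,,,,
,,,,,,,,
,,,@@,,,
,,@,,@,,
,@@@,@,,
,@,>,,,,
,,,,,,,,
,,,,,,,,
26) ,,,,,,,,
,,,,,,,,
,,,,,,,,
,,,@@,,,
,,@,,@,,
,@@@,@,,
,@,@,,,,
,,,v,,,,
,,,,,,,,
27) ,,,,,,,,
,,,,,,,,
,,,,,,,,
,,,@@,,,
,,@,,@,,
,@@@,@,,
,@,@,,,,
,,<@,,,,
,,,,,,,,

1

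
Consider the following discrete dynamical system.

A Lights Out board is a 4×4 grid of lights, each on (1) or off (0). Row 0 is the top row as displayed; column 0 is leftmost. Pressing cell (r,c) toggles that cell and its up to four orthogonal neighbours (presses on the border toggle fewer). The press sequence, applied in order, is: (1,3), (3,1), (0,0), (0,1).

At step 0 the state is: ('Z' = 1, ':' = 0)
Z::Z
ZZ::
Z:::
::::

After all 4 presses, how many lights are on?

10

t=0: Z::Z
ZZ::
Z:::
::::
t=1: Z:::
ZZZZ
Z::Z
::::
t=2: Z:::
ZZZZ
ZZ:Z
ZZZ:
t=3: :Z::
:ZZZ
ZZ:Z
ZZZ:
t=4: Z:Z:
::ZZ
ZZ:Z
ZZZ:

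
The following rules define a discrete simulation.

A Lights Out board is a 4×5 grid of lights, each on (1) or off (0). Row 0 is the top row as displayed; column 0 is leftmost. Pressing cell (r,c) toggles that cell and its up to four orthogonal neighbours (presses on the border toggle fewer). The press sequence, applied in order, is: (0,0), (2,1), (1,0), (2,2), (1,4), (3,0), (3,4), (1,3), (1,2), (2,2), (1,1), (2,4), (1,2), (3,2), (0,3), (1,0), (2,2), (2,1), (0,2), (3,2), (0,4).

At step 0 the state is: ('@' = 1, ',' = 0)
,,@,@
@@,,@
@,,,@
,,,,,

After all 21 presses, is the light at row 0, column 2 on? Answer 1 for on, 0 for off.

gen 0: ,,@,@
@@,,@
@,,,@
,,,,,
gen 1: @@@,@
,@,,@
@,,,@
,,,,,
gen 2: @@@,@
,,,,@
,@@,@
,@,,,
gen 3: ,@@,@
@@,,@
@@@,@
,@,,,
gen 4: ,@@,@
@@@,@
@,,@@
,@@,,
gen 5: ,@@,,
@@@@,
@,,@,
,@@,,
gen 6: ,@@,,
@@@@,
,,,@,
@,@,,
gen 7: ,@@,,
@@@@,
,,,@@
@,@@@
gen 8: ,@@@,
@@,,@
,,,,@
@,@@@
gen 9: ,@,@,
@,@@@
,,@,@
@,@@@
gen 10: ,@,@,
@,,@@
,@,@@
@,,@@
gen 11: ,,,@,
,@@@@
,,,@@
@,,@@
gen 12: ,,,@,
,@@@,
,,,,,
@,,@,
gen 13: ,,@@,
,,,,,
,,@,,
@,,@,
gen 14: ,,@@,
,,,,,
,,,,,
@@@,,
gen 15: ,,,,@
,,,@,
,,,,,
@@@,,
gen 16: @,,,@
@@,@,
@,,,,
@@@,,
gen 17: @,,,@
@@@@,
@@@@,
@@,,,
gen 18: @,,,@
@,@@,
,,,@,
@,,,,
gen 19: @@@@@
@,,@,
,,,@,
@,,,,
gen 20: @@@@@
@,,@,
,,@@,
@@@@,
gen 21: @@@,,
@,,@@
,,@@,
@@@@,

1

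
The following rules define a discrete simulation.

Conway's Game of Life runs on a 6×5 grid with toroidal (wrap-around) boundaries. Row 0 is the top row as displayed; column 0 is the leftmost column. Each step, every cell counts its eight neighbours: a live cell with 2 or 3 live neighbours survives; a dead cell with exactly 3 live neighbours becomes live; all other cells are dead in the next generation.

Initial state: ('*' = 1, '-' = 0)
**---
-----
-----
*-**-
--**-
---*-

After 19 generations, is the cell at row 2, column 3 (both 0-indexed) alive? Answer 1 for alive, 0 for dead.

1

t=0: **---
-----
-----
*-**-
--**-
---*-
t=1: -----
-----
-----
-****
-*---
-*-**
t=2: -----
-----
--**-
****-
-*---
*-*--
t=3: -----
-----
---**
*--**
---**
-*---
t=4: -----
-----
*--*-
*-*--
--**-
-----
t=5: -----
-----
-*--*
--*--
-***-
-----
t=6: -----
-----
-----
*----
-***-
--*--
t=7: -----
-----
-----
-**--
-***-
-***-
t=8: --*--
-----
-----
-*-*-
*----
-*-*-
t=9: --*--
-----
-----
-----
**--*
-**--
t=10: -**--
-----
-----
*----
***--
--**-
t=11: -***-
-----
-----
*----
*-***
*--*-
t=12: -****
--*--
-----
**-*-
*-**-
*----
t=13: *****
-**--
-**--
**-*-
*-**-
*----
t=14: ---**
----*
---*-
*--*-
*-**-
-----
t=15: ---**
----*
---*-
-*-*-
-***-
--*--
t=16: ---**
----*
--***
-*-**
-*-*-
-*--*
t=17: ---**
*-*--
--*--
-*---
-*-*-
----*
t=18: *--**
-**-*
--*--
-*---
*-*--
*-*-*
t=19: -----
-**-*
*-**-
-**--
*-***
--*--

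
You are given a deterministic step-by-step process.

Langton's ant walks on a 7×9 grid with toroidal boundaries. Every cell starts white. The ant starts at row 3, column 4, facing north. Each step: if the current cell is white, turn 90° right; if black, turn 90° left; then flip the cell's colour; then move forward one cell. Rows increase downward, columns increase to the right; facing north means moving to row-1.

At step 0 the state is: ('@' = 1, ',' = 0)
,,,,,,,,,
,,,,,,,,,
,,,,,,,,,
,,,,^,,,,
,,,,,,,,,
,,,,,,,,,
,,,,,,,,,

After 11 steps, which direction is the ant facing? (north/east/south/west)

k=0  ,,,,,,,,,
,,,,,,,,,
,,,,,,,,,
,,,,^,,,,
,,,,,,,,,
,,,,,,,,,
,,,,,,,,,
k=1  ,,,,,,,,,
,,,,,,,,,
,,,,,,,,,
,,,,@>,,,
,,,,,,,,,
,,,,,,,,,
,,,,,,,,,
k=2  ,,,,,,,,,
,,,,,,,,,
,,,,,,,,,
,,,,@@,,,
,,,,,v,,,
,,,,,,,,,
,,,,,,,,,
k=3  ,,,,,,,,,
,,,,,,,,,
,,,,,,,,,
,,,,@@,,,
,,,,<@,,,
,,,,,,,,,
,,,,,,,,,
k=4  ,,,,,,,,,
,,,,,,,,,
,,,,,,,,,
,,,,^@,,,
,,,,@@,,,
,,,,,,,,,
,,,,,,,,,
k=5  ,,,,,,,,,
,,,,,,,,,
,,,,,,,,,
,,,<,@,,,
,,,,@@,,,
,,,,,,,,,
,,,,,,,,,
k=6  ,,,,,,,,,
,,,,,,,,,
,,,^,,,,,
,,,@,@,,,
,,,,@@,,,
,,,,,,,,,
,,,,,,,,,
k=7  ,,,,,,,,,
,,,,,,,,,
,,,@>,,,,
,,,@,@,,,
,,,,@@,,,
,,,,,,,,,
,,,,,,,,,
k=8  ,,,,,,,,,
,,,,,,,,,
,,,@@,,,,
,,,@v@,,,
,,,,@@,,,
,,,,,,,,,
,,,,,,,,,
k=9  ,,,,,,,,,
,,,,,,,,,
,,,@@,,,,
,,,<@@,,,
,,,,@@,,,
,,,,,,,,,
,,,,,,,,,
k=10  ,,,,,,,,,
,,,,,,,,,
,,,@@,,,,
,,,,@@,,,
,,,v@@,,,
,,,,,,,,,
,,,,,,,,,
k=11  ,,,,,,,,,
,,,,,,,,,
,,,@@,,,,
,,,,@@,,,
,,<@@@,,,
,,,,,,,,,
,,,,,,,,,

west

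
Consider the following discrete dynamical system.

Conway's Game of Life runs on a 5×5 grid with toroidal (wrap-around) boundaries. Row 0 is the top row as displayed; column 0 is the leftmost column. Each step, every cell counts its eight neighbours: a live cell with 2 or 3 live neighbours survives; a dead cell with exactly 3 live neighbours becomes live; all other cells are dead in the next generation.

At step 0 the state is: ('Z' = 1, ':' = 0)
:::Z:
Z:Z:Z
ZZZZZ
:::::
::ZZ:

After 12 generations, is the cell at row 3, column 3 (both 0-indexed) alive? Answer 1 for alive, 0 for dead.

0

t=0: :::Z:
Z:Z:Z
ZZZZZ
:::::
::ZZ:
t=1: :Z:::
:::::
::Z::
Z::::
::ZZ:
t=2: ::Z::
:::::
:::::
:ZZZ:
:ZZ::
t=3: :ZZ::
:::::
::Z::
:Z:Z:
:::::
t=4: :::::
:ZZ::
::Z::
::Z::
:Z:::
t=5: :ZZ::
:ZZ::
::ZZ:
:ZZ::
:::::
t=6: :ZZ::
:::::
:::Z:
:ZZZ:
:::::
t=7: :::::
::Z::
:::Z:
::ZZ:
:::Z:
t=8: :::::
:::::
:::Z:
::ZZZ
::ZZ:
t=9: :::::
:::::
::ZZZ
::::Z
::Z:Z
t=10: :::::
:::Z:
:::ZZ
Z:Z:Z
:::Z:
t=11: :::::
:::ZZ
Z:Z::
Z:Z::
:::ZZ
t=12: :::::
:::ZZ
Z:Z::
Z:Z::
:::ZZ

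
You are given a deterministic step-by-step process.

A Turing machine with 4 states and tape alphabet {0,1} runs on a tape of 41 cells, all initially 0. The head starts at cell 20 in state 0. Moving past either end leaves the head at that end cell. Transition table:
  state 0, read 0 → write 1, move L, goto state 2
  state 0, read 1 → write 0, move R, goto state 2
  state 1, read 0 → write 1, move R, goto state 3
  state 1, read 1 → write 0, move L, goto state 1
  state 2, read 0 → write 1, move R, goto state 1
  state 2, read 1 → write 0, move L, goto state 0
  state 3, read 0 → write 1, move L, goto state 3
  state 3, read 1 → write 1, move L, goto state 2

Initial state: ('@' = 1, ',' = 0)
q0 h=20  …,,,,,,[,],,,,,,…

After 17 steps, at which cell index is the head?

k=0  q0 h=20  …,,,,,,[,],,,,,,…
k=1  q2 h=19  …,,,,,,[,]@,,,,,…
k=2  q1 h=20  …,,,,,@[@],,,,,,…
k=3  q1 h=19  …,,,,,,[@],,,,,,…
k=4  q1 h=18  …,,,,,,[,],,,,,,…
k=5  q3 h=19  …,,,,,@[,],,,,,,…
k=6  q3 h=18  …,,,,,,[@]@,,,,,…
k=7  q2 h=17  …,,,,,,[,]@@,,,,…
k=8  q1 h=18  …,,,,,@[@]@,,,,,…
k=9  q1 h=17  …,,,,,,[@],@,,,,…
k=10  q1 h=16  …,,,,,,[,],,@,,,…
k=11  q3 h=17  …,,,,,@[,],@,,,,…
k=12  q3 h=16  …,,,,,,[@]@,@,,,…
k=13  q2 h=15  …,,,,,,[,]@@,@,,…
k=14  q1 h=16  …,,,,,@[@]@,@,,,…
k=15  q1 h=15  …,,,,,,[@],@,@,,…
k=16  q1 h=14  …,,,,,,[,],,@,@,…
k=17  q3 h=15  …,,,,,@[,],@,@,,…

15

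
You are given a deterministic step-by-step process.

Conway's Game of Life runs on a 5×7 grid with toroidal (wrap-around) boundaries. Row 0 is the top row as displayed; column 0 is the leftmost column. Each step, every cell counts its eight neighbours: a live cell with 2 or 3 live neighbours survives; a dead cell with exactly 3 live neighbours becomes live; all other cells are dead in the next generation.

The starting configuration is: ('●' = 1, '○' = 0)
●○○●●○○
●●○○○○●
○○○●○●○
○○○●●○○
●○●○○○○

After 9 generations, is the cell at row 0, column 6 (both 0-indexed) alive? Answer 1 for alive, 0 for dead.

0

0) ●○○●●○○
●●○○○○●
○○○●○●○
○○○●●○○
●○●○○○○
1) ○○●●○○○
●●●●○●●
●○●●○●●
○○●●●○○
○●●○○○○
2) ○○○○●○●
○○○○○●○
○○○○○○○
●○○○●●●
○●○○●○○
3) ○○○○●○○
○○○○○●○
○○○○●○○
●○○○●●●
○○○●●○○
4) ○○○●●●○
○○○○●●○
○○○○●○○
○○○○○○●
○○○●○○●
5) ○○○●○○●
○○○○○○○
○○○○●○○
○○○○○●○
○○○●○○●
6) ○○○○○○○
○○○○○○○
○○○○○○○
○○○○●●○
○○○○●●●
7) ○○○○○●○
○○○○○○○
○○○○○○○
○○○○●○●
○○○○●○●
8) ○○○○○●○
○○○○○○○
○○○○○○○
○○○○○○○
○○○○●○●
9) ○○○○○●○
○○○○○○○
○○○○○○○
○○○○○○○
○○○○○●○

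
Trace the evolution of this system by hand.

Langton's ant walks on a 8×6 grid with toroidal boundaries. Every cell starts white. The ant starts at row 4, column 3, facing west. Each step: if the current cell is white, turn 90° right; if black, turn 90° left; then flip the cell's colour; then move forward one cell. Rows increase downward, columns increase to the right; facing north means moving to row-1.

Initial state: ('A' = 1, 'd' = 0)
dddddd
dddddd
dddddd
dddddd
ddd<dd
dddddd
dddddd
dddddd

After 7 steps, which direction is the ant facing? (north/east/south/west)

0) dddddd
dddddd
dddddd
dddddd
ddd<dd
dddddd
dddddd
dddddd
1) dddddd
dddddd
dddddd
ddd^dd
dddAdd
dddddd
dddddd
dddddd
2) dddddd
dddddd
dddddd
dddA>d
dddAdd
dddddd
dddddd
dddddd
3) dddddd
dddddd
dddddd
dddAAd
dddAvd
dddddd
dddddd
dddddd
4) dddddd
dddddd
dddddd
dddAAd
ddd<Ad
dddddd
dddddd
dddddd
5) dddddd
dddddd
dddddd
dddAAd
ddddAd
dddvdd
dddddd
dddddd
6) dddddd
dddddd
dddddd
dddAAd
ddddAd
dd<Add
dddddd
dddddd
7) dddddd
dddddd
dddddd
dddAAd
dd^dAd
ddAAdd
dddddd
dddddd

north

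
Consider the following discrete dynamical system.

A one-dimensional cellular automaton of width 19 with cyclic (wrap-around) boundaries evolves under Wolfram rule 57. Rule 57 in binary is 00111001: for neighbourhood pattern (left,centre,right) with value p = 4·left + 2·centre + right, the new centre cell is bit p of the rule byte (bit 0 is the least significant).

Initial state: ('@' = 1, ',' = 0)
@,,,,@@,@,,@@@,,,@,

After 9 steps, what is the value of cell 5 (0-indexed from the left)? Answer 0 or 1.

0

0) @,,,,@@,@,,@@@,,,@,
1) ,@@@,@,@,@,@,,@@,,@
2) @@,,@,@,@,@,@,@,@,,
3) @,@,,@,@,@,@,@,@,@,
4) ,@,@,,@,@,@,@,@,@,@
5) @,@,@,,@,@,@,@,@,@,
6) ,@,@,@,,@,@,@,@,@,@
7) @,@,@,@,,@,@,@,@,@,
8) ,@,@,@,@,,@,@,@,@,@
9) @,@,@,@,@,,@,@,@,@,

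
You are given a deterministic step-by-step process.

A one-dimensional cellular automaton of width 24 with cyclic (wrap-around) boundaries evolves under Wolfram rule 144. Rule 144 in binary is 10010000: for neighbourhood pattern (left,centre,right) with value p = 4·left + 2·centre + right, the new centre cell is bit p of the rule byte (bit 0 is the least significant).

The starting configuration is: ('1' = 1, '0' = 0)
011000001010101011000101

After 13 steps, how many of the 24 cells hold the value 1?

k=0  011000001010101011000101
k=1  000100000000000000100000
k=2  000010000000000000010000
k=3  000001000000000000001000
k=4  000000100000000000000100
k=5  000000010000000000000010
k=6  000000001000000000000001
k=7  100000000100000000000000
k=8  010000000010000000000000
k=9  001000000001000000000000
k=10  000100000000100000000000
k=11  000010000000010000000000
k=12  000001000000001000000000
k=13  000000100000000100000000

2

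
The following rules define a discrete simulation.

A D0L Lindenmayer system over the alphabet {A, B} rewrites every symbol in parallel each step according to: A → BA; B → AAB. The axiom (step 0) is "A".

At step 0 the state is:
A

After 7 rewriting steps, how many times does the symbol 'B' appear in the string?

169

step 0: A
step 1: BA
step 2: AABBA
step 3: BABAAABAABBA
step 4: AABBAAABBABABAAABBABAAABAABBA
step 5: BABAAABAABBABABAAABAABBAAABBAAABBABABAAABAABBAAABBABABAAABBABAAABAABBA
step 6: AABBAAABBABABAAABBABAAABAABBAAABBAAABBABABAAABBABAAABAABBA…BABAAABAABBAAABBAAABBABABAAABAABBAAABBABABAAABBABAAABAABBA  (len 169)
step 7: BABAAABAABBABABAAABAABBAAABBAAABBABABAAABAABBAAABBABABAAAB…BABAAABAABBAAABBAAABBABABAAABAABBAAABBABABAAABBABAAABAABBA  (len 408)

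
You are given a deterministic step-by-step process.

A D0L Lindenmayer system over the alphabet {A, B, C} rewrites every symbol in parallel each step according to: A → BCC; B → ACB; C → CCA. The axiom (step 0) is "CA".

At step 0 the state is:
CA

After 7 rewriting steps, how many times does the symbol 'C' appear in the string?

step 0: CA
step 1: CCABCC
step 2: CCACCABCCACBCCACCA
step 3: CCACCABCCCCACCABCCACBCCACCABCCCCAACBCCACCABCCCCACCABCC
step 4: CCACCABCCCCACCABCCACBCCACCACCACCABCCCCACCABCCACBCCACCABCCC…AACBCCACCABCCCCACCABCCACBCCACCACCACCABCCCCACCABCCACBCCACCA  (len 162)
step 5: CCACCABCCCCACCABCCACBCCACCACCACCABCCCCACCABCCACBCCACCABCCC…ACCACCACCABCCCCACCABCCACBCCACCABCCCCAACBCCACCABCCCCACCABCC  (len 486)
step 6: CCACCABCCCCACCABCCACBCCACCACCACCABCCCCACCABCCACBCCACCABCCC…AACBCCACCABCCCCACCABCCACBCCACCACCACCABCCCCACCABCCACBCCACCA  (len 1458)
step 7: CCACCABCCCCACCABCCACBCCACCACCACCABCCCCACCABCCACBCCACCABCCC…ACCACCACCABCCCCACCABCCACBCCACCABCCCCAACBCCACCABCCCCACCABCC  (len 4374)

2734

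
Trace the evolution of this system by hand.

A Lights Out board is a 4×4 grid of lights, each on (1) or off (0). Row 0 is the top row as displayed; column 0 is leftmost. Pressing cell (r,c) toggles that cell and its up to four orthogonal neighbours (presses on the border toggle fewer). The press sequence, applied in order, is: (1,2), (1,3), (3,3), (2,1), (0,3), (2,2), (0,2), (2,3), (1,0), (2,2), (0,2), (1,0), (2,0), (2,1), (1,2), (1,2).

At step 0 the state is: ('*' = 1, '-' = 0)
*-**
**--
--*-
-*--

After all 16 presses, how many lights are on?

step 0: *-**
**--
--*-
-*--
step 1: *--*
*-**
----
-*--
step 2: *---
*---
---*
-*--
step 3: *---
*---
----
-***
step 4: *---
**--
***-
--**
step 5: *-**
**-*
***-
--**
step 6: *-**
****
*--*
---*
step 7: **--
**-*
*--*
---*
step 8: **--
**--
*-*-
----
step 9: -*--
----
--*-
----
step 10: -*--
--*-
-*-*
--*-
step 11: --**
----
-*-*
--*-
step 12: *-**
**--
**-*
--*-
step 13: *-**
-*--
---*
*-*-
step 14: *-**
----
****
***-
step 15: *--*
-***
**-*
***-
step 16: *-**
----
****
***-

10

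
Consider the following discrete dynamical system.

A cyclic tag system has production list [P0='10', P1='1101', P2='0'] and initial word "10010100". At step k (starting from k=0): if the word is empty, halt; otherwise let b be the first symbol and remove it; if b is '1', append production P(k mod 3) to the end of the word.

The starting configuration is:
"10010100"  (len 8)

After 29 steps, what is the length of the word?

9

gen 0: "10010100"  (len 8)
gen 1: "001010010"  (len 9)
gen 2: "01010010"  (len 8)
gen 3: "1010010"  (len 7)
gen 4: "01001010"  (len 8)
gen 5: "1001010"  (len 7)
gen 6: "0010100"  (len 7)
gen 7: "010100"  (len 6)
gen 8: "10100"  (len 5)
gen 9: "01000"  (len 5)
gen 10: "1000"  (len 4)
gen 11: "0001101"  (len 7)
gen 12: "001101"  (len 6)
gen 13: "01101"  (len 5)
gen 14: "1101"  (len 4)
gen 15: "1010"  (len 4)
gen 16: "01010"  (len 5)
gen 17: "1010"  (len 4)
gen 18: "0100"  (len 4)
gen 19: "100"  (len 3)
gen 20: "001101"  (len 6)
gen 21: "01101"  (len 5)
gen 22: "1101"  (len 4)
gen 23: "1011101"  (len 7)
gen 24: "0111010"  (len 7)
gen 25: "111010"  (len 6)
gen 26: "110101101"  (len 9)
gen 27: "101011010"  (len 9)
gen 28: "0101101010"  (len 10)
gen 29: "101101010"  (len 9)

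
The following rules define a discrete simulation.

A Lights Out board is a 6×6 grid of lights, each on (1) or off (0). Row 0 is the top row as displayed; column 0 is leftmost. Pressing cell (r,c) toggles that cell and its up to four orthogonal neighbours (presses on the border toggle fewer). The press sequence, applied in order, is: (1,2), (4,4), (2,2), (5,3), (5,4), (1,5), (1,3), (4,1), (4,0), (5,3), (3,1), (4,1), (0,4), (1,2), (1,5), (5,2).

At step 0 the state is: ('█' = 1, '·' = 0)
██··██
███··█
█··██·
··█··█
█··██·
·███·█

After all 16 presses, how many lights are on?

20

step 0: ██··██
███··█
█··██·
··█··█
█··██·
·███·█
step 1: ███·██
█··█·█
█·███·
··█··█
█··██·
·███·█
step 2: ███·██
█··█·█
█·███·
··█·██
█····█
·█████
step 3: ███·██
█·██·█
██··█·
····██
█····█
·█████
step 4: ███·██
█·██·█
██··█·
····██
█··█·█
·█···█
step 5: ███·██
█·██·█
██··█·
····██
█··███
·█·██·
step 6: ███·█·
█·███·
██··██
····██
█··███
·█·██·
step 7: █████·
█·····
██·███
····██
█··███
·█·██·
step 8: █████·
█·····
██·███
·█··██
·█████
···██·
step 9: █████·
█·····
██·███
██··██
█·████
█··██·
step 10: █████·
█·····
██·███
██··██
█·█·██
█·█···
step 11: █████·
█·····
█··███
··█·██
███·██
█·█···
step 12: █████·
█·····
█··███
·██·██
····██
███···
step 13: ███··█
█···█·
█··███
·██·██
····██
███···
step 14: ██···█
█████·
█·████
·██·██
····██
███···
step 15: ██····
████·█
█·███·
·██·██
····██
███···
step 16: ██····
████·█
█·███·
·██·██
··█·██
█··█··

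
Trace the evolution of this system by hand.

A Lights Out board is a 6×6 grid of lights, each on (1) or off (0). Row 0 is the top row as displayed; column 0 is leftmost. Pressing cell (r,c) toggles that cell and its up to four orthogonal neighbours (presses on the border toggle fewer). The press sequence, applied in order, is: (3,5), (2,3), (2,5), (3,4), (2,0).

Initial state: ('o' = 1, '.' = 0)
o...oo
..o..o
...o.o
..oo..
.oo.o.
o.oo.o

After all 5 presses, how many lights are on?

step 0: o...oo
..o..o
...o.o
..oo..
.oo.o.
o.oo.o
step 1: o...oo
..o..o
...o..
..oooo
.oo.oo
o.oo.o
step 2: o...oo
..oo.o
..o.o.
..o.oo
.oo.oo
o.oo.o
step 3: o...oo
..oo..
..o..o
..o.o.
.oo.oo
o.oo.o
step 4: o...oo
..oo..
..o.oo
..oo.o
.oo..o
o.oo.o
step 5: o...oo
o.oo..
ooo.oo
o.oo.o
.oo..o
o.oo.o

22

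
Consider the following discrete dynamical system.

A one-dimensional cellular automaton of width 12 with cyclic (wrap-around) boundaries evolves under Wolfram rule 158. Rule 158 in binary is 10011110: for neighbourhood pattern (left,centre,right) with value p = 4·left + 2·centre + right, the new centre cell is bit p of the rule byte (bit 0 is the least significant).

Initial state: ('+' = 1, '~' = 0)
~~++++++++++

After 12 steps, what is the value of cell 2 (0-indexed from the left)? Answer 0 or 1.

gen 0: ~~++++++++++
gen 1: +++++++++++~
gen 2: ++++++++++~~
gen 3: +++++++++~++
gen 4: ++++++++~~++
gen 5: +++++++~++++
gen 6: ++++++~~++++
gen 7: +++++~++++++
gen 8: ++++~~++++++
gen 9: +++~++++++++
gen 10: ++~~++++++++
gen 11: +~++++++++++
gen 12: ~~++++++++++

1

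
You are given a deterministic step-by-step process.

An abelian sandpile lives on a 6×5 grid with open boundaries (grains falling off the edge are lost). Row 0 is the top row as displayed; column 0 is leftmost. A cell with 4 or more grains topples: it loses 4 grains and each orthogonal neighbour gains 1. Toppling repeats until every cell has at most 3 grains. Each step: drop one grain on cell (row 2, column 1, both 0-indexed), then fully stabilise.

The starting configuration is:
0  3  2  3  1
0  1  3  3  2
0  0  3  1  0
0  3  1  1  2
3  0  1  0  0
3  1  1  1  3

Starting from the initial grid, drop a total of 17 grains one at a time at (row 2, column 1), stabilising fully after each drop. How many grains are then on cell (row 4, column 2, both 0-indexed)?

step 0: 0  3  2  3  1
0  1  3  3  2
0  0  3  1  0
0  3  1  1  2
3  0  1  0  0
3  1  1  1  3
step 1: 0  3  2  3  1
0  1  3  3  2
0  1  3  1  0
0  3  1  1  2
3  0  1  0  0
3  1  1  1  3
step 2: 0  3  2  3  1
0  1  3  3  2
0  2  3  1  0
0  3  1  1  2
3  0  1  0  0
3  1  1  1  3
step 3: 0  3  2  3  1
0  1  3  3  2
0  3  3  1  0
0  3  1  1  2
3  0  1  0  0
3  1  1  1  3
step 4: 1  1  1  1  2
1  0  3  1  3
1  3  1  3  0
1  0  3  1  2
3  1  1  0  0
3  1  1  1  3
step 5: 1  1  1  1  2
1  1  3  1  3
2  0  2  3  0
1  1  3  1  2
3  1  1  0  0
3  1  1  1  3
step 6: 1  1  1  1  2
1  1  3  1  3
2  1  2  3  0
1  1  3  1  2
3  1  1  0  0
3  1  1  1  3
step 7: 1  1  1  1  2
1  1  3  1  3
2  2  2  3  0
1  1  3  1  2
3  1  1  0  0
3  1  1  1  3
step 8: 1  1  1  1  2
1  1  3  1  3
2  3  2  3  0
1  1  3  1  2
3  1  1  0  0
3  1  1  1  3
step 9: 1  1  1  1  2
1  2  3  1  3
3  0  3  3  0
1  2  3  1  2
3  1  1  0  0
3  1  1  1  3
step 10: 1  1  1  1  2
1  2  3  1  3
3  1  3  3  0
1  2  3  1  2
3  1  1  0  0
3  1  1  1  3
step 11: 1  1  1  1  2
1  2  3  1  3
3  2  3  3  0
1  2  3  1  2
3  1  1  0  0
3  1  1  1  3
step 12: 1  1  1  1  2
1  2  3  1  3
3  3  3  3  0
1  2  3  1  2
3  1  1  0  0
3  1  1  1  3
step 13: 1  2  2  1  2
3  1  2  3  3
1  1  0  1  1
3  1  2  3  2
3  2  2  0  0
3  1  1  1  3
step 14: 1  2  2  1  2
3  1  2  3  3
1  2  0  1  1
3  1  2  3  2
3  2  2  0  0
3  1  1  1  3
step 15: 1  2  2  1  2
3  1  2  3  3
1  3  0  1  1
3  1  2  3  2
3  2  2  0  0
3  1  1  1  3
step 16: 1  2  2  1  2
3  2  2  3  3
2  0  1  1  1
3  2  2  3  2
3  2  2  0  0
3  1  1  1  3
step 17: 1  2  2  1  2
3  2  2  3  3
2  1  1  1  1
3  2  2  3  2
3  2  2  0  0
3  1  1  1  3

2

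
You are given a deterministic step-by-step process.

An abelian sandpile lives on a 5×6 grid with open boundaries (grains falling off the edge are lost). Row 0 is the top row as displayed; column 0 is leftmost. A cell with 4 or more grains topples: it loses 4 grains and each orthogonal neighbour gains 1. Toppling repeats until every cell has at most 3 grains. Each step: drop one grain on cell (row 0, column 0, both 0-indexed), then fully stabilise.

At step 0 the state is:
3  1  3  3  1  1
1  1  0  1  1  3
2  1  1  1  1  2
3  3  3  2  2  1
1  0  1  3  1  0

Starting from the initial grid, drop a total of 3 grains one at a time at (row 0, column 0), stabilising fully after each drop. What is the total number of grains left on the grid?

k=0  3  1  3  3  1  1
1  1  0  1  1  3
2  1  1  1  1  2
3  3  3  2  2  1
1  0  1  3  1  0
k=1  0  2  3  3  1  1
2  1  0  1  1  3
2  1  1  1  1  2
3  3  3  2  2  1
1  0  1  3  1  0
k=2  1  2  3  3  1  1
2  1  0  1  1  3
2  1  1  1  1  2
3  3  3  2  2  1
1  0  1  3  1  0
k=3  2  2  3  3  1  1
2  1  0  1  1  3
2  1  1  1  1  2
3  3  3  2  2  1
1  0  1  3  1  0

48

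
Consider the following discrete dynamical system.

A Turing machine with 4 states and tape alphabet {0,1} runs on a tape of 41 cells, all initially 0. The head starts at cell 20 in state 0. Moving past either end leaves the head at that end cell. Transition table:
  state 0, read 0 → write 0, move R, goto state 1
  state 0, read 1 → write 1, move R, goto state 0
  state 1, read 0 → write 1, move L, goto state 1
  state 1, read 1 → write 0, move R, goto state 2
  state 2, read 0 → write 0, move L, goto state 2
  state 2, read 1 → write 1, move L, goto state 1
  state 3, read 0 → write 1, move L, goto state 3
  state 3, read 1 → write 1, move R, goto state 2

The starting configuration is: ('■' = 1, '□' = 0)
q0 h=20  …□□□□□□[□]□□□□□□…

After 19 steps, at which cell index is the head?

t=0: q0 h=20  …□□□□□□[□]□□□□□□…
t=1: q1 h=21  …□□□□□□[□]□□□□□□…
t=2: q1 h=20  …□□□□□□[□]■□□□□□…
t=3: q1 h=19  …□□□□□□[□]■■□□□□…
t=4: q1 h=18  …□□□□□□[□]■■■□□□…
t=5: q1 h=17  …□□□□□□[□]■■■■□□…
t=6: q1 h=16  …□□□□□□[□]■■■■■□…
t=7: q1 h=15  …□□□□□□[□]■■■■■■…
t=8: q1 h=14  …□□□□□□[□]■■■■■■…
t=9: q1 h=13  …□□□□□□[□]■■■■■■…
t=10: q1 h=12  …□□□□□□[□]■■■■■■…
t=11: q1 h=11  …□□□□□□[□]■■■■■■…
t=12: q1 h=10  …□□□□□□[□]■■■■■■…
t=13: q1 h= 9  …□□□□□□[□]■■■■■■…
t=14: q1 h= 8  …□□□□□□[□]■■■■■■…
t=15: q1 h= 7  …□□□□□□[□]■■■■■■…
t=16: q1 h= 6  |□□□□□□[□]■■■■■■…
t=17: q1 h= 5  |□□□□□[□]■■■■■■…
t=18: q1 h= 4  |□□□□[□]■■■■■■…
t=19: q1 h= 3  |□□□[□]■■■■■■…

3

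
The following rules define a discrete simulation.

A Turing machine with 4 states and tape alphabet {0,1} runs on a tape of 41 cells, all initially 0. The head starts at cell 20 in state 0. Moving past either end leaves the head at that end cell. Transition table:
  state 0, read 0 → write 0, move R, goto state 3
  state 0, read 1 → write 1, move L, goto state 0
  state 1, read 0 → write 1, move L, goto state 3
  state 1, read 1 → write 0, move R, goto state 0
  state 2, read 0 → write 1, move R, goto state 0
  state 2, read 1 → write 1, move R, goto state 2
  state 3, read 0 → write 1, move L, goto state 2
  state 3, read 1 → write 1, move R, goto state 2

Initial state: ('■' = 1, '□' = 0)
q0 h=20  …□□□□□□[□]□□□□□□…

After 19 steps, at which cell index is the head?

21

k=0  q0 h=20  …□□□□□□[□]□□□□□□…
k=1  q3 h=21  …□□□□□□[□]□□□□□□…
k=2  q2 h=20  …□□□□□□[□]■□□□□□…
k=3  q0 h=21  …□□□□□■[■]□□□□□□…
k=4  q0 h=20  …□□□□□□[■]■□□□□□…
k=5  q0 h=19  …□□□□□□[□]■■□□□□…
k=6  q3 h=20  …□□□□□□[■]■□□□□□…
k=7  q2 h=21  …□□□□□■[■]□□□□□□…
k=8  q2 h=22  …□□□□■■[□]□□□□□□…
k=9  q0 h=23  …□□□■■■[□]□□□□□□…
k=10  q3 h=24  …□□■■■□[□]□□□□□□…
k=11  q2 h=23  …□□□■■■[□]■□□□□□…
k=12  q0 h=24  …□□■■■■[■]□□□□□□…
k=13  q0 h=23  …□□□■■■[■]■□□□□□…
k=14  q0 h=22  …□□□□■■[■]■■□□□□…
k=15  q0 h=21  …□□□□□■[■]■■■□□□…
k=16  q0 h=20  …□□□□□□[■]■■■■□□…
k=17  q0 h=19  …□□□□□□[□]■■■■■□…
k=18  q3 h=20  …□□□□□□[■]■■■■□□…
k=19  q2 h=21  …□□□□□■[■]■■■□□□…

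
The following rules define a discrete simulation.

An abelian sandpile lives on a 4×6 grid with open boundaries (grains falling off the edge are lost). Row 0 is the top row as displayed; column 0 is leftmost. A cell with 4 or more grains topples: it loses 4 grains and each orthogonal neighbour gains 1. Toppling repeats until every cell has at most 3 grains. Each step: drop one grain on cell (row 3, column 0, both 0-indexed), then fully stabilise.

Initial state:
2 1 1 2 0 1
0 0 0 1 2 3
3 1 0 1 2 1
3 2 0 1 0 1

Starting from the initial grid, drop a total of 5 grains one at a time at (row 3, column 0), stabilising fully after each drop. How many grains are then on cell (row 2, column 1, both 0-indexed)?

3

[0] 2 1 1 2 0 1
0 0 0 1 2 3
3 1 0 1 2 1
3 2 0 1 0 1
[1] 2 1 1 2 0 1
1 0 0 1 2 3
0 2 0 1 2 1
1 3 0 1 0 1
[2] 2 1 1 2 0 1
1 0 0 1 2 3
0 2 0 1 2 1
2 3 0 1 0 1
[3] 2 1 1 2 0 1
1 0 0 1 2 3
0 2 0 1 2 1
3 3 0 1 0 1
[4] 2 1 1 2 0 1
1 0 0 1 2 3
1 3 0 1 2 1
1 0 1 1 0 1
[5] 2 1 1 2 0 1
1 0 0 1 2 3
1 3 0 1 2 1
2 0 1 1 0 1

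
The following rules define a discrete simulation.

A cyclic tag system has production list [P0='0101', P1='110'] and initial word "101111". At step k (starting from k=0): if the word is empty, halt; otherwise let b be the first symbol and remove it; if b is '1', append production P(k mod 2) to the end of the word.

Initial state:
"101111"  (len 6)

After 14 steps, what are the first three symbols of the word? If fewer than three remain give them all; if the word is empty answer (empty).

110

gen 0: "101111"  (len 6)
gen 1: "011110101"  (len 9)
gen 2: "11110101"  (len 8)
gen 3: "11101010101"  (len 11)
gen 4: "1101010101110"  (len 13)
gen 5: "1010101011100101"  (len 16)
gen 6: "010101011100101110"  (len 18)
gen 7: "10101011100101110"  (len 17)
gen 8: "0101011100101110110"  (len 19)
gen 9: "101011100101110110"  (len 18)
gen 10: "01011100101110110110"  (len 20)
gen 11: "1011100101110110110"  (len 19)
gen 12: "011100101110110110110"  (len 21)
gen 13: "11100101110110110110"  (len 20)
gen 14: "1100101110110110110110"  (len 22)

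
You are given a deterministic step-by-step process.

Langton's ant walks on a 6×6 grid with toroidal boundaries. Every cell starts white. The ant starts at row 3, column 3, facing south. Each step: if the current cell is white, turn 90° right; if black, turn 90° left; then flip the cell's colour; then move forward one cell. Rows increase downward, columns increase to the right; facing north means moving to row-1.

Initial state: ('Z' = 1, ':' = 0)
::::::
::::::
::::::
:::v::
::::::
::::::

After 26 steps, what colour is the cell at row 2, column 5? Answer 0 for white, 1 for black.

1

t=0: ::::::
::::::
::::::
:::v::
::::::
::::::
t=1: ::::::
::::::
::::::
::<Z::
::::::
::::::
t=2: ::::::
::::::
::^:::
::ZZ::
::::::
::::::
t=3: ::::::
::::::
::Z>::
::ZZ::
::::::
::::::
t=4: ::::::
::::::
::ZZ::
::Zv::
::::::
::::::
t=5: ::::::
::::::
::ZZ::
::Z:>:
::::::
::::::
t=6: ::::::
::::::
::ZZ::
::Z:Z:
::::v:
::::::
t=7: ::::::
::::::
::ZZ::
::Z:Z:
:::<Z:
::::::
t=8: ::::::
::::::
::ZZ::
::Z^Z:
:::ZZ:
::::::
t=9: ::::::
::::::
::ZZ::
::ZZ>:
:::ZZ:
::::::
t=10: ::::::
::::::
::ZZ^:
::ZZ::
:::ZZ:
::::::
t=11: ::::::
::::::
::ZZZ>
::ZZ::
:::ZZ:
::::::
t=12: ::::::
::::::
::ZZZZ
::ZZ:v
:::ZZ:
::::::
t=13: ::::::
::::::
::ZZZZ
::ZZ<Z
:::ZZ:
::::::
t=14: ::::::
::::::
::ZZ^Z
::ZZZZ
:::ZZ:
::::::
t=15: ::::::
::::::
::Z<:Z
::ZZZZ
:::ZZ:
::::::
t=16: ::::::
::::::
::Z::Z
::ZvZZ
:::ZZ:
::::::
t=17: ::::::
::::::
::Z::Z
::Z:>Z
:::ZZ:
::::::
t=18: ::::::
::::::
::Z:^Z
::Z::Z
:::ZZ:
::::::
t=19: ::::::
::::::
::Z:Z>
::Z::Z
:::ZZ:
::::::
t=20: ::::::
:::::^
::Z:Z:
::Z::Z
:::ZZ:
::::::
t=21: ::::::
>::::Z
::Z:Z:
::Z::Z
:::ZZ:
::::::
t=22: ::::::
Z::::Z
v:Z:Z:
::Z::Z
:::ZZ:
::::::
t=23: ::::::
Z::::Z
Z:Z:Z<
::Z::Z
:::ZZ:
::::::
t=24: ::::::
Z::::^
Z:Z:ZZ
::Z::Z
:::ZZ:
::::::
t=25: ::::::
Z:::<:
Z:Z:ZZ
::Z::Z
:::ZZ:
::::::
t=26: ::::^:
Z:::Z:
Z:Z:ZZ
::Z::Z
:::ZZ:
::::::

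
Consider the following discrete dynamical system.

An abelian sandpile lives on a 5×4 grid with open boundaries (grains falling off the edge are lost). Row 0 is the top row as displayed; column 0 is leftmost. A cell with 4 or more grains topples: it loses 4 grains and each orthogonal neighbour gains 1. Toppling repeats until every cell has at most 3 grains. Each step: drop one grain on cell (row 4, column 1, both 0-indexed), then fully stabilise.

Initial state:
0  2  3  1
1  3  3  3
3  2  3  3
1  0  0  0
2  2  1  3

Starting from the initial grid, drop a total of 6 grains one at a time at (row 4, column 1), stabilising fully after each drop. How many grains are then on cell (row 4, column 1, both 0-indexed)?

step 0: 0  2  3  1
1  3  3  3
3  2  3  3
1  0  0  0
2  2  1  3
step 1: 0  2  3  1
1  3  3  3
3  2  3  3
1  0  0  0
2  3  1  3
step 2: 0  2  3  1
1  3  3  3
3  2  3  3
1  1  0  0
3  0  2  3
step 3: 0  2  3  1
1  3  3  3
3  2  3  3
1  1  0  0
3  1  2  3
step 4: 0  2  3  1
1  3  3  3
3  2  3  3
1  1  0  0
3  2  2  3
step 5: 0  2  3  1
1  3  3  3
3  2  3  3
1  1  0  0
3  3  2  3
step 6: 0  2  3  1
1  3  3  3
3  2  3  3
2  2  0  0
0  1  3  3

1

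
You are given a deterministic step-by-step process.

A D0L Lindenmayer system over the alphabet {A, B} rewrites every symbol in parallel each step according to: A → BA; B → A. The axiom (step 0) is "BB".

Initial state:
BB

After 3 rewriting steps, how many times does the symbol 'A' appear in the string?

4

0) BB
1) AA
2) BABA
3) ABAABA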